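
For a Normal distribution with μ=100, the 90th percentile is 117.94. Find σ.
σ = 13.9987

For X ~ Normal(μ, σ), the p-th percentile satisfies x = μ + z_p × σ,
where z_p = Φ⁻¹(p) is the standard normal quantile.

Step 1: z_{0.9} = Φ⁻¹(0.9) = 1.2816

Step 2: Solve for σ:
117.94 = 100 + 1.2816 × σ
σ = (117.94 - 100) / 1.2816
σ = 17.94 / 1.2816
σ = 13.9987

Verification: μ + z × σ = 100 + 1.2816 × 13.9987 = 117.94 ✓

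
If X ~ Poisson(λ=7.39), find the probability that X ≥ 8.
0.459193

We have X ~ Poisson(λ=7.39).

For discrete distributions, P(X ≥ 8) = 1 - P(X ≤ 7).

P(X ≤ 7) = 0.540807
P(X ≥ 8) = 1 - 0.540807 = 0.459193

So there's approximately a 45.9% chance that X is at least 8.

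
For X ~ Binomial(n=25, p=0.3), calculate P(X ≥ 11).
0.097800

We have X ~ Binomial(n=25, p=0.3).

For discrete distributions, P(X ≥ 11) = 1 - P(X ≤ 10).

P(X ≤ 10) = 0.902200
P(X ≥ 11) = 1 - 0.902200 = 0.097800

So there's approximately a 9.8% chance that X is at least 11.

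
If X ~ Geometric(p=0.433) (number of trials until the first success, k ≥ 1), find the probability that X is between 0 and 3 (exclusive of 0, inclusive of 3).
0.817716

We have X ~ Geometric(p=0.433) (number of trials until the first success, k ≥ 1).

To find P(0 < X ≤ 3), we use:
P(0 < X ≤ 3) = P(X ≤ 3) - P(X ≤ 0)
                 = F(3) - F(0)
                 = 0.817716 - 0.000000
                 = 0.817716

So there's approximately a 81.8% chance that X falls in this range.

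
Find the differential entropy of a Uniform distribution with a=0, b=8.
2.0794 nats

We have X ~ Uniform(a=0, b=8).

The differential entropy measures the uncertainty or information content of the distribution.

For a Uniform distribution with a=0, b=8:
h(X) = 2.0794 nats

(In bits, this would be 3.0000 bits.)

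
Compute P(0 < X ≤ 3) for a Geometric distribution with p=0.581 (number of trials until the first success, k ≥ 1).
0.926440

We have X ~ Geometric(p=0.581) (number of trials until the first success, k ≥ 1).

To find P(0 < X ≤ 3), we use:
P(0 < X ≤ 3) = P(X ≤ 3) - P(X ≤ 0)
                 = F(3) - F(0)
                 = 0.926440 - 0.000000
                 = 0.926440

So there's approximately a 92.6% chance that X falls in this range.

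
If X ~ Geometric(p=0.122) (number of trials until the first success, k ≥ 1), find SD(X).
7.6805

We have X ~ Geometric(p=0.122) (number of trials until the first success, k ≥ 1).

For a Geometric distribution with p=0.122 (number of trials until the first success, k ≥ 1):
σ = √Var(X) = 7.6805

The standard deviation is the square root of the variance.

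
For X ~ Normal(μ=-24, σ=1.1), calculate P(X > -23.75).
0.410106

We have X ~ Normal(μ=-24, σ=1.1).

P(X > -23.75) = 1 - P(X ≤ -23.75)
                = 1 - F(-23.75)
                = 1 - 0.589894
                = 0.410106

So there's approximately a 41.0% chance that X exceeds -23.75.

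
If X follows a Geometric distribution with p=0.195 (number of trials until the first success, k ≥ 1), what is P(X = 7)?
0.053065

We have X ~ Geometric(p=0.195) (number of trials until the first success, k ≥ 1).

For a Geometric distribution, the PMF gives us the probability of each outcome.

Using the PMF formula:
P(X = 7) = 0.053065

Rounded to 4 decimal places: 0.0531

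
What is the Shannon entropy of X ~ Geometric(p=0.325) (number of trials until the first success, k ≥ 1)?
1.9402 nats

We have X ~ Geometric(p=0.325) (number of trials until the first success, k ≥ 1).

The Shannon entropy measures the uncertainty or information content of the distribution.

For a Geometric distribution with p=0.325 (number of trials until the first success, k ≥ 1):
H(X) = 1.9402 nats

(In bits, this would be 2.7992 bits.)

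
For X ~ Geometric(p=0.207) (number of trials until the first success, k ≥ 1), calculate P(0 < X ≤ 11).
0.922016

We have X ~ Geometric(p=0.207) (number of trials until the first success, k ≥ 1).

To find P(0 < X ≤ 11), we use:
P(0 < X ≤ 11) = P(X ≤ 11) - P(X ≤ 0)
                 = F(11) - F(0)
                 = 0.922016 - 0.000000
                 = 0.922016

So there's approximately a 92.2% chance that X falls in this range.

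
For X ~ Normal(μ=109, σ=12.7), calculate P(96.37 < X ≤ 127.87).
0.771345

We have X ~ Normal(μ=109, σ=12.7).

To find P(96.37 < X ≤ 127.87), we use:
P(96.37 < X ≤ 127.87) = P(X ≤ 127.87) - P(X ≤ 96.37)
                 = F(127.87) - F(96.37)
                 = 0.931338 - 0.159993
                 = 0.771345

So there's approximately a 77.1% chance that X falls in this range.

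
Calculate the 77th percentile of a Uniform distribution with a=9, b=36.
29.7900

We have X ~ Uniform(a=9, b=36).

We want to find x such that P(X ≤ x) = 0.77.

This is the 77th percentile, which means 77% of values fall below this point.

Using the inverse CDF (quantile function):
x = F⁻¹(0.77) = 29.7900

Verification: P(X ≤ 29.7900) = 0.77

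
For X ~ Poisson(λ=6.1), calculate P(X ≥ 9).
0.163258

We have X ~ Poisson(λ=6.1).

For discrete distributions, P(X ≥ 9) = 1 - P(X ≤ 8).

P(X ≤ 8) = 0.836742
P(X ≥ 9) = 1 - 0.836742 = 0.163258

So there's approximately a 16.3% chance that X is at least 9.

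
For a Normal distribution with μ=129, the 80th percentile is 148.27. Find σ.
σ = 22.8963

For X ~ Normal(μ, σ), the p-th percentile satisfies x = μ + z_p × σ,
where z_p = Φ⁻¹(p) is the standard normal quantile.

Step 1: z_{0.8} = Φ⁻¹(0.8) = 0.8416

Step 2: Solve for σ:
148.27 = 129 + 0.8416 × σ
σ = (148.27 - 129) / 0.8416
σ = 19.27 / 0.8416
σ = 22.8963

Verification: μ + z × σ = 129 + 0.8416 × 22.8963 = 148.27 ✓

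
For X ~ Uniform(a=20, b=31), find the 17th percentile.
21.8700

We have X ~ Uniform(a=20, b=31).

We want to find x such that P(X ≤ x) = 0.17.

This is the 17th percentile, which means 17% of values fall below this point.

Using the inverse CDF (quantile function):
x = F⁻¹(0.17) = 21.8700

Verification: P(X ≤ 21.8700) = 0.17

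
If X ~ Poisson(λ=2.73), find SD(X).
1.6523

We have X ~ Poisson(λ=2.73).

For a Poisson distribution with λ=2.73:
σ = √Var(X) = 1.6523

The standard deviation is the square root of the variance.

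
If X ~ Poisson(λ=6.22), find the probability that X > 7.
0.286823

We have X ~ Poisson(λ=6.22).

P(X > 7) = 1 - P(X ≤ 7)
                = 1 - F(7)
                = 1 - 0.713177
                = 0.286823

So there's approximately a 28.7% chance that X exceeds 7.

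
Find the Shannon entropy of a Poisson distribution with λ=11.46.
2.6307 nats

We have X ~ Poisson(λ=11.46).

The Shannon entropy measures the uncertainty or information content of the distribution.

For a Poisson distribution with λ=11.46:
H(X) = 2.6307 nats

(In bits, this would be 3.7954 bits.)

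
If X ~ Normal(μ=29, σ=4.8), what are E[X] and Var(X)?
E[X] = 29.0000, Var(X) = 23.0400

We have X ~ Normal(μ=29, σ=4.8).

For a Normal distribution with μ=29, σ=4.8:

Expected value:
E[X] = 29.0000

Variance:
Var(X) = 23.0400

Standard deviation:
σ = √Var(X) = 4.8000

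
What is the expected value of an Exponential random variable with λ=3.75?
0.2667

We have X ~ Exponential(λ=3.75).

For an Exponential distribution with λ=3.75:
E[X] = 0.2667

This is the expected (average) value of X.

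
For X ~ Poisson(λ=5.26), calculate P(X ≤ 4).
0.396115

We have X ~ Poisson(λ=5.26).

The CDF gives us P(X ≤ k).

Using the CDF:
P(X ≤ 4) = 0.396115

This means there's approximately a 39.6% chance that X is at most 4.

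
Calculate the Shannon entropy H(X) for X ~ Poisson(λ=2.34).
1.7937 nats

We have X ~ Poisson(λ=2.34).

The Shannon entropy measures the uncertainty or information content of the distribution.

For a Poisson distribution with λ=2.34:
H(X) = 1.7937 nats

(In bits, this would be 2.5878 bits.)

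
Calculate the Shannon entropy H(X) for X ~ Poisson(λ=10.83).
2.6020 nats

We have X ~ Poisson(λ=10.83).

The Shannon entropy measures the uncertainty or information content of the distribution.

For a Poisson distribution with λ=10.83:
H(X) = 2.6020 nats

(In bits, this would be 3.7539 bits.)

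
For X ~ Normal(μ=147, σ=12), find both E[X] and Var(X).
E[X] = 147.0000, Var(X) = 144.0000

We have X ~ Normal(μ=147, σ=12).

For a Normal distribution with μ=147, σ=12:

Expected value:
E[X] = 147.0000

Variance:
Var(X) = 144.0000

Standard deviation:
σ = √Var(X) = 12.0000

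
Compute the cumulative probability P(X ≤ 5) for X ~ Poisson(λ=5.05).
0.607188

We have X ~ Poisson(λ=5.05).

The CDF gives us P(X ≤ k).

Using the CDF:
P(X ≤ 5) = 0.607188

This means there's approximately a 60.7% chance that X is at most 5.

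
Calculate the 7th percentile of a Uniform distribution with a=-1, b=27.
0.9600

We have X ~ Uniform(a=-1, b=27).

We want to find x such that P(X ≤ x) = 0.07.

This is the 7th percentile, which means 7% of values fall below this point.

Using the inverse CDF (quantile function):
x = F⁻¹(0.07) = 0.9600

Verification: P(X ≤ 0.9600) = 0.07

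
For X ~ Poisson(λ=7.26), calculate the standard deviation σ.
2.6944

We have X ~ Poisson(λ=7.26).

For a Poisson distribution with λ=7.26:
σ = √Var(X) = 2.6944

The standard deviation is the square root of the variance.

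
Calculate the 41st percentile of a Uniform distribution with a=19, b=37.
26.3800

We have X ~ Uniform(a=19, b=37).

We want to find x such that P(X ≤ x) = 0.41.

This is the 41st percentile, which means 41% of values fall below this point.

Using the inverse CDF (quantile function):
x = F⁻¹(0.41) = 26.3800

Verification: P(X ≤ 26.3800) = 0.41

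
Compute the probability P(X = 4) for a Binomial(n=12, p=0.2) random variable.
0.132876

We have X ~ Binomial(n=12, p=0.2).

For a Binomial distribution, the PMF gives us the probability of each outcome.

Using the PMF formula:
P(X = 4) = 0.132876

Rounded to 4 decimal places: 0.1329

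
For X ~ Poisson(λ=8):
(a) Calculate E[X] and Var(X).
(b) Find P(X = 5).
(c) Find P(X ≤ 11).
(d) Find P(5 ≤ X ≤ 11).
(a) E[X] = 8.0000, Var(X) = 8.0000
(b) P(X = 5) = 0.091604
(c) P(X ≤ 11) = 0.888076
(d) P(5 ≤ X ≤ 11) = 0.788444

We have X ~ Poisson(λ=8).

(a) Moments:
E[X] = 8.0000
Var(X) = 8.0000
σ = √Var(X) = 2.8284

(b) Point probability using PMF:
P(X = 5) = 0.091604

(c) Cumulative probability using CDF:
P(X ≤ 11) = F(11) = 0.888076

(d) Range probability:
P(5 ≤ X ≤ 11) = P(X ≤ 11) - P(X ≤ 4)
                   = F(11) - F(4)
                   = 0.888076 - 0.099632
                   = 0.788444

This means approximately 78.8% of outcomes fall in the interval [5, 11].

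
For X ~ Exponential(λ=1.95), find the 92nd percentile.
1.2952

We have X ~ Exponential(λ=1.95).

We want to find x such that P(X ≤ x) = 0.92.

This is the 92nd percentile, which means 92% of values fall below this point.

Using the inverse CDF (quantile function):
x = F⁻¹(0.92) = 1.2952

Verification: P(X ≤ 1.2952) = 0.92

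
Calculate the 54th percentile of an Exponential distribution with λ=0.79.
0.9829

We have X ~ Exponential(λ=0.79).

We want to find x such that P(X ≤ x) = 0.54.

This is the 54th percentile, which means 54% of values fall below this point.

Using the inverse CDF (quantile function):
x = F⁻¹(0.54) = 0.9829

Verification: P(X ≤ 0.9829) = 0.54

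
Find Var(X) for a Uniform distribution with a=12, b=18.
3.0000

We have X ~ Uniform(a=12, b=18).

For a Uniform distribution with a=12, b=18:
Var(X) = 3.0000

The variance measures the spread of the distribution around the mean.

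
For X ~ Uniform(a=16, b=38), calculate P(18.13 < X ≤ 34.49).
0.743636

We have X ~ Uniform(a=16, b=38).

To find P(18.13 < X ≤ 34.49), we use:
P(18.13 < X ≤ 34.49) = P(X ≤ 34.49) - P(X ≤ 18.13)
                 = F(34.49) - F(18.13)
                 = 0.840455 - 0.096818
                 = 0.743636

So there's approximately a 74.4% chance that X falls in this range.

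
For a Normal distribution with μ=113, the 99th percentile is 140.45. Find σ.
σ = 11.7996

For X ~ Normal(μ, σ), the p-th percentile satisfies x = μ + z_p × σ,
where z_p = Φ⁻¹(p) is the standard normal quantile.

Step 1: z_{0.99} = Φ⁻¹(0.99) = 2.3263

Step 2: Solve for σ:
140.45 = 113 + 2.3263 × σ
σ = (140.45 - 113) / 2.3263
σ = 27.45 / 2.3263
σ = 11.7996

Verification: μ + z × σ = 113 + 2.3263 × 11.7996 = 140.45 ✓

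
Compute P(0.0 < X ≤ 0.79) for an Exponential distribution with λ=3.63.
0.943171

We have X ~ Exponential(λ=3.63).

To find P(0.0 < X ≤ 0.79), we use:
P(0.0 < X ≤ 0.79) = P(X ≤ 0.79) - P(X ≤ 0.0)
                 = F(0.79) - F(0.0)
                 = 0.943171 - 0.000000
                 = 0.943171

So there's approximately a 94.3% chance that X falls in this range.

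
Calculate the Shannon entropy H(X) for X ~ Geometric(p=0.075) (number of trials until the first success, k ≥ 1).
3.5518 nats

We have X ~ Geometric(p=0.075) (number of trials until the first success, k ≥ 1).

The Shannon entropy measures the uncertainty or information content of the distribution.

For a Geometric distribution with p=0.075 (number of trials until the first success, k ≥ 1):
H(X) = 3.5518 nats

(In bits, this would be 5.1242 bits.)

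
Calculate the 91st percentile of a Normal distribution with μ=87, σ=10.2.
100.6757

We have X ~ Normal(μ=87, σ=10.2).

We want to find x such that P(X ≤ x) = 0.91.

This is the 91st percentile, which means 91% of values fall below this point.

Using the inverse CDF (quantile function):
x = F⁻¹(0.91) = 100.6757

Verification: P(X ≤ 100.6757) = 0.91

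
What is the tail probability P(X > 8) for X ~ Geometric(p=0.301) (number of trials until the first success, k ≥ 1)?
0.056992

We have X ~ Geometric(p=0.301) (number of trials until the first success, k ≥ 1).

P(X > 8) = 1 - P(X ≤ 8)
                = 1 - F(8)
                = 1 - 0.943008
                = 0.056992

So there's approximately a 5.7% chance that X exceeds 8.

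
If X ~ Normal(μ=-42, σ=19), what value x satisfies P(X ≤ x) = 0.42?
-45.8360

We have X ~ Normal(μ=-42, σ=19).

We want to find x such that P(X ≤ x) = 0.42.

This is the 42nd percentile, which means 42% of values fall below this point.

Using the inverse CDF (quantile function):
x = F⁻¹(0.42) = -45.8360

Verification: P(X ≤ -45.8360) = 0.42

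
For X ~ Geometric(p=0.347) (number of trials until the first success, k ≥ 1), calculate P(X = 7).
0.026903

We have X ~ Geometric(p=0.347) (number of trials until the first success, k ≥ 1).

For a Geometric distribution, the PMF gives us the probability of each outcome.

Using the PMF formula:
P(X = 7) = 0.026903

Rounded to 4 decimal places: 0.0269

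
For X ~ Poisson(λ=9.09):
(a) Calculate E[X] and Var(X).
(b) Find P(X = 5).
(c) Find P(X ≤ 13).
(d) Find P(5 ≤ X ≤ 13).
(a) E[X] = 9.0900, Var(X) = 9.0900
(b) P(X = 5) = 0.058331
(c) P(X ≤ 13) = 0.921525
(d) P(5 ≤ X ≤ 13) = 0.869522

We have X ~ Poisson(λ=9.09).

(a) Moments:
E[X] = 9.0900
Var(X) = 9.0900
σ = √Var(X) = 3.0150

(b) Point probability using PMF:
P(X = 5) = 0.058331

(c) Cumulative probability using CDF:
P(X ≤ 13) = F(13) = 0.921525

(d) Range probability:
P(5 ≤ X ≤ 13) = P(X ≤ 13) - P(X ≤ 4)
                   = F(13) - F(4)
                   = 0.921525 - 0.052002
                   = 0.869522

This means approximately 87.0% of outcomes fall in the interval [5, 13].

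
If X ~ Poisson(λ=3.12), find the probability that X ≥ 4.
0.379632

We have X ~ Poisson(λ=3.12).

For discrete distributions, P(X ≥ 4) = 1 - P(X ≤ 3).

P(X ≤ 3) = 0.620368
P(X ≥ 4) = 1 - 0.620368 = 0.379632

So there's approximately a 38.0% chance that X is at least 4.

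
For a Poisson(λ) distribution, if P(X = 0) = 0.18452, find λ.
λ = 1.6900

For a Poisson(λ) distribution, the PMF at 0 is:
P(X = 0) = λ^0 e^(-λ) / 0! = e^(-λ)

Given P(X = 0) = 0.18452:
e^(-λ) = 0.18452
-λ = ln(0.18452)
λ = -ln(0.18452) = 1.6900

Verification: e^(-1.6900) = 0.18452 ✓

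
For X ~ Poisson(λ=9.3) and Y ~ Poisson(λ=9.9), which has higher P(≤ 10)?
X has higher probability (P(X ≤ 10) = 0.6699 > P(Y ≤ 10) = 0.5955)

Compute P(≤ 10) for each distribution:

X ~ Poisson(λ=9.3):
P(X ≤ 10) = 0.6699

Y ~ Poisson(λ=9.9):
P(Y ≤ 10) = 0.5955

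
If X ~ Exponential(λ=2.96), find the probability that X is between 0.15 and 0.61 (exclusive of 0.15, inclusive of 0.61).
0.477090

We have X ~ Exponential(λ=2.96).

To find P(0.15 < X ≤ 0.61), we use:
P(0.15 < X ≤ 0.61) = P(X ≤ 0.61) - P(X ≤ 0.15)
                 = F(0.61) - F(0.15)
                 = 0.835624 - 0.358535
                 = 0.477090

So there's approximately a 47.7% chance that X falls in this range.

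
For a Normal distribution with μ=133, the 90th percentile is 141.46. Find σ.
σ = 6.6014

For X ~ Normal(μ, σ), the p-th percentile satisfies x = μ + z_p × σ,
where z_p = Φ⁻¹(p) is the standard normal quantile.

Step 1: z_{0.9} = Φ⁻¹(0.9) = 1.2816

Step 2: Solve for σ:
141.46 = 133 + 1.2816 × σ
σ = (141.46 - 133) / 1.2816
σ = 8.46 / 1.2816
σ = 6.6014

Verification: μ + z × σ = 133 + 1.2816 × 6.6014 = 141.46 ✓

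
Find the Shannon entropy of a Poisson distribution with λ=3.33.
1.9883 nats

We have X ~ Poisson(λ=3.33).

The Shannon entropy measures the uncertainty or information content of the distribution.

For a Poisson distribution with λ=3.33:
H(X) = 1.9883 nats

(In bits, this would be 2.8685 bits.)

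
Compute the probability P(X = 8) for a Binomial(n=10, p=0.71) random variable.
0.244385

We have X ~ Binomial(n=10, p=0.71).

For a Binomial distribution, the PMF gives us the probability of each outcome.

Using the PMF formula:
P(X = 8) = 0.244385

Rounded to 4 decimal places: 0.2444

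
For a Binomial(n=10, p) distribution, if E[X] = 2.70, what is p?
p = 0.27

For a Binomial(n, p) distribution:
E[X] = n × p

Given n = 10 and E[X] = 2.70:
2.70 = 10 × p
p = 2.70 / 10 = 0.27

Verification: Binomial(10, 0.27) has E[X] = 2.70 ✓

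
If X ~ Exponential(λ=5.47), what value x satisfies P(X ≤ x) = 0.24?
0.0502

We have X ~ Exponential(λ=5.47).

We want to find x such that P(X ≤ x) = 0.24.

This is the 24th percentile, which means 24% of values fall below this point.

Using the inverse CDF (quantile function):
x = F⁻¹(0.24) = 0.0502

Verification: P(X ≤ 0.0502) = 0.24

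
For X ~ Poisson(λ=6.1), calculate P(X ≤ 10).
0.953110

We have X ~ Poisson(λ=6.1).

The CDF gives us P(X ≤ k).

Using the CDF:
P(X ≤ 10) = 0.953110

This means there's approximately a 95.3% chance that X is at most 10.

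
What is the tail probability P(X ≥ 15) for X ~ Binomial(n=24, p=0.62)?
0.569815

We have X ~ Binomial(n=24, p=0.62).

For discrete distributions, P(X ≥ 15) = 1 - P(X ≤ 14).

P(X ≤ 14) = 0.430185
P(X ≥ 15) = 1 - 0.430185 = 0.569815

So there's approximately a 57.0% chance that X is at least 15.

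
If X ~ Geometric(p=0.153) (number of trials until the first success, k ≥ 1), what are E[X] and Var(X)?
E[X] = 6.5359, Var(X) = 36.1827

We have X ~ Geometric(p=0.153) (number of trials until the first success, k ≥ 1).

For a Geometric distribution with p=0.153 (number of trials until the first success, k ≥ 1):

Expected value:
E[X] = 6.5359

Variance:
Var(X) = 36.1827

Standard deviation:
σ = √Var(X) = 6.0152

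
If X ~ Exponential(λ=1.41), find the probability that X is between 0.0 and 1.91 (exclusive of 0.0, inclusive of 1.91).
0.932329

We have X ~ Exponential(λ=1.41).

To find P(0.0 < X ≤ 1.91), we use:
P(0.0 < X ≤ 1.91) = P(X ≤ 1.91) - P(X ≤ 0.0)
                 = F(1.91) - F(0.0)
                 = 0.932329 - 0.000000
                 = 0.932329

So there's approximately a 93.2% chance that X falls in this range.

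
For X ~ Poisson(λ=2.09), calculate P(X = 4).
0.098333

We have X ~ Poisson(λ=2.09).

For a Poisson distribution, the PMF gives us the probability of each outcome.

Using the PMF formula:
P(X = 4) = 0.098333

Rounded to 4 decimal places: 0.0983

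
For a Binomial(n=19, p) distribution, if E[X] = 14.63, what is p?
p = 0.77

For a Binomial(n, p) distribution:
E[X] = n × p

Given n = 19 and E[X] = 14.63:
14.63 = 19 × p
p = 14.63 / 19 = 0.77

Verification: Binomial(19, 0.77) has E[X] = 14.63 ✓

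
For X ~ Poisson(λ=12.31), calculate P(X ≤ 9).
0.216357

We have X ~ Poisson(λ=12.31).

The CDF gives us P(X ≤ k).

Using the CDF:
P(X ≤ 9) = 0.216357

This means there's approximately a 21.6% chance that X is at most 9.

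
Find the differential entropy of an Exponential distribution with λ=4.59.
-0.5239 nats

We have X ~ Exponential(λ=4.59).

The differential entropy measures the uncertainty or information content of the distribution.

For an Exponential distribution with λ=4.59:
h(X) = -0.5239 nats

(In bits, this would be -0.7558 bits.)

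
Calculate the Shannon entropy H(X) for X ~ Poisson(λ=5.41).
2.2455 nats

We have X ~ Poisson(λ=5.41).

The Shannon entropy measures the uncertainty or information content of the distribution.

For a Poisson distribution with λ=5.41:
H(X) = 2.2455 nats

(In bits, this would be 3.2396 bits.)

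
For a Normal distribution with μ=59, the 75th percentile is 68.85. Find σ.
σ = 14.6036

For X ~ Normal(μ, σ), the p-th percentile satisfies x = μ + z_p × σ,
where z_p = Φ⁻¹(p) is the standard normal quantile.

Step 1: z_{0.75} = Φ⁻¹(0.75) = 0.6745

Step 2: Solve for σ:
68.85 = 59 + 0.6745 × σ
σ = (68.85 - 59) / 0.6745
σ = 9.85 / 0.6745
σ = 14.6036

Verification: μ + z × σ = 59 + 0.6745 × 14.6036 = 68.85 ✓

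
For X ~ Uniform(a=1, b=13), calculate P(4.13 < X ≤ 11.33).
0.600000

We have X ~ Uniform(a=1, b=13).

To find P(4.13 < X ≤ 11.33), we use:
P(4.13 < X ≤ 11.33) = P(X ≤ 11.33) - P(X ≤ 4.13)
                 = F(11.33) - F(4.13)
                 = 0.860833 - 0.260833
                 = 0.600000

So there's approximately a 60.0% chance that X falls in this range.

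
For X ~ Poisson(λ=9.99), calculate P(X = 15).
0.034545

We have X ~ Poisson(λ=9.99).

For a Poisson distribution, the PMF gives us the probability of each outcome.

Using the PMF formula:
P(X = 15) = 0.034545

Rounded to 4 decimal places: 0.0345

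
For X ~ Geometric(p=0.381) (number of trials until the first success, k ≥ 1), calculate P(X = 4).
0.090364

We have X ~ Geometric(p=0.381) (number of trials until the first success, k ≥ 1).

For a Geometric distribution, the PMF gives us the probability of each outcome.

Using the PMF formula:
P(X = 4) = 0.090364

Rounded to 4 decimal places: 0.0904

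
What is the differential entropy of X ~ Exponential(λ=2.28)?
0.1758 nats

We have X ~ Exponential(λ=2.28).

The differential entropy measures the uncertainty or information content of the distribution.

For an Exponential distribution with λ=2.28:
h(X) = 0.1758 nats

(In bits, this would be 0.2537 bits.)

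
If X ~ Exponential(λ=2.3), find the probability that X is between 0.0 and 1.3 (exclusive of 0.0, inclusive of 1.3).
0.949713

We have X ~ Exponential(λ=2.3).

To find P(0.0 < X ≤ 1.3), we use:
P(0.0 < X ≤ 1.3) = P(X ≤ 1.3) - P(X ≤ 0.0)
                 = F(1.3) - F(0.0)
                 = 0.949713 - 0.000000
                 = 0.949713

So there's approximately a 95.0% chance that X falls in this range.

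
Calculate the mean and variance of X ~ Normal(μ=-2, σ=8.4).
E[X] = -2.0000, Var(X) = 70.5600

We have X ~ Normal(μ=-2, σ=8.4).

For a Normal distribution with μ=-2, σ=8.4:

Expected value:
E[X] = -2.0000

Variance:
Var(X) = 70.5600

Standard deviation:
σ = √Var(X) = 8.4000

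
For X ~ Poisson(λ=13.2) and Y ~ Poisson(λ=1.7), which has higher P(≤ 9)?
Y has higher probability (P(Y ≤ 9) = 1.0000 > P(X ≤ 9) = 0.1530)

Compute P(≤ 9) for each distribution:

X ~ Poisson(λ=13.2):
P(X ≤ 9) = 0.1530

Y ~ Poisson(λ=1.7):
P(Y ≤ 9) = 1.0000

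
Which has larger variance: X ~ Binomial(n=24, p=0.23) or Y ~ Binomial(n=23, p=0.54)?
Y has larger variance (5.7132 > 4.2504)

Compute the variance for each distribution:

X ~ Binomial(n=24, p=0.23):
Var(X) = 4.2504

Y ~ Binomial(n=23, p=0.54):
Var(Y) = 5.7132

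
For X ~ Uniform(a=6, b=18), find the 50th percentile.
12.0000

We have X ~ Uniform(a=6, b=18).

We want to find x such that P(X ≤ x) = 0.5.

This is the 50th percentile, which means 50% of values fall below this point.

Using the inverse CDF (quantile function):
x = F⁻¹(0.5) = 12.0000

Verification: P(X ≤ 12.0000) = 0.5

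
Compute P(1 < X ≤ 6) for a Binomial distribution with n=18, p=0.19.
0.842353

We have X ~ Binomial(n=18, p=0.19).

To find P(1 < X ≤ 6), we use:
P(1 < X ≤ 6) = P(X ≤ 6) - P(X ≤ 1)
                 = F(6) - F(1)
                 = 0.960002 - 0.117648
                 = 0.842353

So there's approximately a 84.2% chance that X falls in this range.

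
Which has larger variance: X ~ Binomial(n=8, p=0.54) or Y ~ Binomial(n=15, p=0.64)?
Y has larger variance (3.4560 > 1.9872)

Compute the variance for each distribution:

X ~ Binomial(n=8, p=0.54):
Var(X) = 1.9872

Y ~ Binomial(n=15, p=0.64):
Var(Y) = 3.4560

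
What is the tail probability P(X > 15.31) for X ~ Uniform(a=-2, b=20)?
0.213182

We have X ~ Uniform(a=-2, b=20).

P(X > 15.31) = 1 - P(X ≤ 15.31)
                = 1 - F(15.31)
                = 1 - 0.786818
                = 0.213182

So there's approximately a 21.3% chance that X exceeds 15.31.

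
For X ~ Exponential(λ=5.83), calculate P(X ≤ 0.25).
0.767182

We have X ~ Exponential(λ=5.83).

The CDF gives us P(X ≤ k).

Using the CDF:
P(X ≤ 0.25) = 0.767182

This means there's approximately a 76.7% chance that X is at most 0.25.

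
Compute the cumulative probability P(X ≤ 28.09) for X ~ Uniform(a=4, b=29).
0.963600

We have X ~ Uniform(a=4, b=29).

The CDF gives us P(X ≤ k).

Using the CDF:
P(X ≤ 28.09) = 0.963600

This means there's approximately a 96.4% chance that X is at most 28.09.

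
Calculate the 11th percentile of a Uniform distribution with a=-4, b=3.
-3.2300

We have X ~ Uniform(a=-4, b=3).

We want to find x such that P(X ≤ x) = 0.11.

This is the 11th percentile, which means 11% of values fall below this point.

Using the inverse CDF (quantile function):
x = F⁻¹(0.11) = -3.2300

Verification: P(X ≤ -3.2300) = 0.11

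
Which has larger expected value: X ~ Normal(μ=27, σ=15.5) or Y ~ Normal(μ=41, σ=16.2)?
Y has larger mean (41.0000 > 27.0000)

Compute the expected value for each distribution:

X ~ Normal(μ=27, σ=15.5):
E[X] = 27.0000

Y ~ Normal(μ=41, σ=16.2):
E[Y] = 41.0000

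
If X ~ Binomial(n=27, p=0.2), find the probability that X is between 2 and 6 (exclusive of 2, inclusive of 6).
0.641610

We have X ~ Binomial(n=27, p=0.2).

To find P(2 < X ≤ 6), we use:
P(2 < X ≤ 6) = P(X ≤ 6) - P(X ≤ 2)
                 = F(6) - F(2)
                 = 0.713390 - 0.071780
                 = 0.641610

So there's approximately a 64.2% chance that X falls in this range.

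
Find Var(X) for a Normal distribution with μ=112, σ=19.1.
364.8100

We have X ~ Normal(μ=112, σ=19.1).

For a Normal distribution with μ=112, σ=19.1:
Var(X) = 364.8100

The variance measures the spread of the distribution around the mean.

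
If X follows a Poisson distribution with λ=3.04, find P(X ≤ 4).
0.808498

We have X ~ Poisson(λ=3.04).

The CDF gives us P(X ≤ k).

Using the CDF:
P(X ≤ 4) = 0.808498

This means there's approximately a 80.8% chance that X is at most 4.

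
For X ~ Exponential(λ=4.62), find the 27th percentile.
0.0681

We have X ~ Exponential(λ=4.62).

We want to find x such that P(X ≤ x) = 0.27.

This is the 27th percentile, which means 27% of values fall below this point.

Using the inverse CDF (quantile function):
x = F⁻¹(0.27) = 0.0681

Verification: P(X ≤ 0.0681) = 0.27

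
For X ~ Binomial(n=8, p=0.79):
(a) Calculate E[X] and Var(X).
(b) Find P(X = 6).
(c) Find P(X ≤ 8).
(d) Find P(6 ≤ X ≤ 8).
(a) E[X] = 6.3200, Var(X) = 1.3272
(b) P(X = 6) = 0.300164
(c) P(X ≤ 8) = 1.000000
(d) P(6 ≤ X ≤ 8) = 0.774501

We have X ~ Binomial(n=8, p=0.79).

(a) Moments:
E[X] = 6.3200
Var(X) = 1.3272
σ = √Var(X) = 1.1520

(b) Point probability using PMF:
P(X = 6) = 0.300164

(c) Cumulative probability using CDF:
P(X ≤ 8) = F(8) = 1.000000

(d) Range probability:
P(6 ≤ X ≤ 8) = P(X ≤ 8) - P(X ≤ 5)
                   = F(8) - F(5)
                   = 1.000000 - 0.225499
                   = 0.774501

This means approximately 77.5% of outcomes fall in the interval [6, 8].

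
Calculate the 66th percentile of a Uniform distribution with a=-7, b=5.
0.9200

We have X ~ Uniform(a=-7, b=5).

We want to find x such that P(X ≤ x) = 0.66.

This is the 66th percentile, which means 66% of values fall below this point.

Using the inverse CDF (quantile function):
x = F⁻¹(0.66) = 0.9200

Verification: P(X ≤ 0.9200) = 0.66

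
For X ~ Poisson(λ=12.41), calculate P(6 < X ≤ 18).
0.914612

We have X ~ Poisson(λ=12.41).

To find P(6 < X ≤ 18), we use:
P(6 < X ≤ 18) = P(X ≤ 18) - P(X ≤ 6)
                 = F(18) - F(6)
                 = 0.950999 - 0.036387
                 = 0.914612

So there's approximately a 91.5% chance that X falls in this range.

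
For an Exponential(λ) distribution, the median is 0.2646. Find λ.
λ = 2.6196

For X ~ Exponential(λ), the CDF is F(x) = 1 - e^(-λx).
The median m satisfies F(m) = 0.5:
1 - e^(-λm) = 0.5
e^(-λm) = 0.5
λm = ln(2)
m = ln(2) / λ

Given m = 0.2646:
λ = ln(2) / 0.2646 = 0.693147 / 0.2646 = 2.6196

Verification: ln(2) / 2.6196 = 0.2646 ✓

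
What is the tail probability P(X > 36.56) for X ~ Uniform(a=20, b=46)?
0.363077

We have X ~ Uniform(a=20, b=46).

P(X > 36.56) = 1 - P(X ≤ 36.56)
                = 1 - F(36.56)
                = 1 - 0.636923
                = 0.363077

So there's approximately a 36.3% chance that X exceeds 36.56.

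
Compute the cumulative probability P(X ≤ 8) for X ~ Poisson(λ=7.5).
0.661967

We have X ~ Poisson(λ=7.5).

The CDF gives us P(X ≤ k).

Using the CDF:
P(X ≤ 8) = 0.661967

This means there's approximately a 66.2% chance that X is at most 8.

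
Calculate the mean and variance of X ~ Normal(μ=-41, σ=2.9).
E[X] = -41.0000, Var(X) = 8.4100

We have X ~ Normal(μ=-41, σ=2.9).

For a Normal distribution with μ=-41, σ=2.9:

Expected value:
E[X] = -41.0000

Variance:
Var(X) = 8.4100

Standard deviation:
σ = √Var(X) = 2.9000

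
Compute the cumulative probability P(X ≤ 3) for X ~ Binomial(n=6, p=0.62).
0.414266

We have X ~ Binomial(n=6, p=0.62).

The CDF gives us P(X ≤ k).

Using the CDF:
P(X ≤ 3) = 0.414266

This means there's approximately a 41.4% chance that X is at most 3.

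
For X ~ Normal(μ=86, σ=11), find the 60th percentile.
88.7868

We have X ~ Normal(μ=86, σ=11).

We want to find x such that P(X ≤ x) = 0.6.

This is the 60th percentile, which means 60% of values fall below this point.

Using the inverse CDF (quantile function):
x = F⁻¹(0.6) = 88.7868

Verification: P(X ≤ 88.7868) = 0.6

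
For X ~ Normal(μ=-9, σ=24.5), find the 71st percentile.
4.5579

We have X ~ Normal(μ=-9, σ=24.5).

We want to find x such that P(X ≤ x) = 0.71.

This is the 71st percentile, which means 71% of values fall below this point.

Using the inverse CDF (quantile function):
x = F⁻¹(0.71) = 4.5579

Verification: P(X ≤ 4.5579) = 0.71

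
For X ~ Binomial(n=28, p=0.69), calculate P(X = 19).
0.158369

We have X ~ Binomial(n=28, p=0.69).

For a Binomial distribution, the PMF gives us the probability of each outcome.

Using the PMF formula:
P(X = 19) = 0.158369

Rounded to 4 decimal places: 0.1584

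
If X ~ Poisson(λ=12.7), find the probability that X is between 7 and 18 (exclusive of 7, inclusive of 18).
0.878321

We have X ~ Poisson(λ=12.7).

To find P(7 < X ≤ 18), we use:
P(7 < X ≤ 18) = P(X ≤ 18) - P(X ≤ 7)
                 = F(18) - F(7)
                 = 0.941398 - 0.063077
                 = 0.878321

So there's approximately a 87.8% chance that X falls in this range.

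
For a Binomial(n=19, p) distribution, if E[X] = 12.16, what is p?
p = 0.64

For a Binomial(n, p) distribution:
E[X] = n × p

Given n = 19 and E[X] = 12.16:
12.16 = 19 × p
p = 12.16 / 19 = 0.64

Verification: Binomial(19, 0.64) has E[X] = 12.16 ✓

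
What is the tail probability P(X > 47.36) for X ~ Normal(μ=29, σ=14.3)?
0.099586

We have X ~ Normal(μ=29, σ=14.3).

P(X > 47.36) = 1 - P(X ≤ 47.36)
                = 1 - F(47.36)
                = 1 - 0.900414
                = 0.099586

So there's approximately a 10.0% chance that X exceeds 47.36.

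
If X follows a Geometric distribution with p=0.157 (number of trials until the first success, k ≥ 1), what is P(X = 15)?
0.014371

We have X ~ Geometric(p=0.157) (number of trials until the first success, k ≥ 1).

For a Geometric distribution, the PMF gives us the probability of each outcome.

Using the PMF formula:
P(X = 15) = 0.014371

Rounded to 4 decimal places: 0.0144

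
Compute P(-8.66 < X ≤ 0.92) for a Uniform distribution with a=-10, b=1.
0.870909

We have X ~ Uniform(a=-10, b=1).

To find P(-8.66 < X ≤ 0.92), we use:
P(-8.66 < X ≤ 0.92) = P(X ≤ 0.92) - P(X ≤ -8.66)
                 = F(0.92) - F(-8.66)
                 = 0.992727 - 0.121818
                 = 0.870909

So there's approximately a 87.1% chance that X falls in this range.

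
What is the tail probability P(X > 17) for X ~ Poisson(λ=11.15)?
0.035898

We have X ~ Poisson(λ=11.15).

P(X > 17) = 1 - P(X ≤ 17)
                = 1 - F(17)
                = 1 - 0.964102
                = 0.035898

So there's approximately a 3.6% chance that X exceeds 17.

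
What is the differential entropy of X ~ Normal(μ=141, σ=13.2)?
3.9992 nats

We have X ~ Normal(μ=141, σ=13.2).

The differential entropy measures the uncertainty or information content of the distribution.

For a Normal distribution with μ=141, σ=13.2:
h(X) = 3.9992 nats

(In bits, this would be 5.7696 bits.)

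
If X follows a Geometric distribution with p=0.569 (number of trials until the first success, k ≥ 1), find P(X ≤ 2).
0.814239

We have X ~ Geometric(p=0.569) (number of trials until the first success, k ≥ 1).

The CDF gives us P(X ≤ k).

Using the CDF:
P(X ≤ 2) = 0.814239

This means there's approximately a 81.4% chance that X is at most 2.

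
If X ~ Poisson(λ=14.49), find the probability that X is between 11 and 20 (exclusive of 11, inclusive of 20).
0.715681

We have X ~ Poisson(λ=14.49).

To find P(11 < X ≤ 20), we use:
P(11 < X ≤ 20) = P(X ≤ 20) - P(X ≤ 11)
                 = F(20) - F(11)
                 = 0.936565 - 0.220884
                 = 0.715681

So there's approximately a 71.6% chance that X falls in this range.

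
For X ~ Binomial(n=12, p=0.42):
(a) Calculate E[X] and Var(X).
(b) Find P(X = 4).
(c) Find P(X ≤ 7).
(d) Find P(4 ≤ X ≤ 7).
(a) E[X] = 5.0400, Var(X) = 2.9232
(b) P(X = 4) = 0.197254
(c) P(X ≤ 7) = 0.923983
(d) P(4 ≤ X ≤ 7) = 0.738719

We have X ~ Binomial(n=12, p=0.42).

(a) Moments:
E[X] = 5.0400
Var(X) = 2.9232
σ = √Var(X) = 1.7097

(b) Point probability using PMF:
P(X = 4) = 0.197254

(c) Cumulative probability using CDF:
P(X ≤ 7) = F(7) = 0.923983

(d) Range probability:
P(4 ≤ X ≤ 7) = P(X ≤ 7) - P(X ≤ 3)
                   = F(7) - F(3)
                   = 0.923983 - 0.185265
                   = 0.738719

This means approximately 73.9% of outcomes fall in the interval [4, 7].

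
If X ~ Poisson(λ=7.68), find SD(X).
2.7713

We have X ~ Poisson(λ=7.68).

For a Poisson distribution with λ=7.68:
σ = √Var(X) = 2.7713

The standard deviation is the square root of the variance.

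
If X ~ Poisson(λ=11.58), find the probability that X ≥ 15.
0.191374

We have X ~ Poisson(λ=11.58).

For discrete distributions, P(X ≥ 15) = 1 - P(X ≤ 14).

P(X ≤ 14) = 0.808626
P(X ≥ 15) = 1 - 0.808626 = 0.191374

So there's approximately a 19.1% chance that X is at least 15.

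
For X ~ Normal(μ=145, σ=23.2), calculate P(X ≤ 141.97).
0.448045

We have X ~ Normal(μ=145, σ=23.2).

The CDF gives us P(X ≤ k).

Using the CDF:
P(X ≤ 141.97) = 0.448045

This means there's approximately a 44.8% chance that X is at most 141.97.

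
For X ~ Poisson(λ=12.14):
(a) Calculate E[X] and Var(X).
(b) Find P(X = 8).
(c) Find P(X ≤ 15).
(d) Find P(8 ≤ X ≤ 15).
(a) E[X] = 12.1400, Var(X) = 12.1400
(b) P(X = 8) = 0.062502
(c) P(X ≤ 15) = 0.834105
(d) P(8 ≤ X ≤ 15) = 0.750540

We have X ~ Poisson(λ=12.14).

(a) Moments:
E[X] = 12.1400
Var(X) = 12.1400
σ = √Var(X) = 3.4843

(b) Point probability using PMF:
P(X = 8) = 0.062502

(c) Cumulative probability using CDF:
P(X ≤ 15) = F(15) = 0.834105

(d) Range probability:
P(8 ≤ X ≤ 15) = P(X ≤ 15) - P(X ≤ 7)
                   = F(15) - F(7)
                   = 0.834105 - 0.083565
                   = 0.750540

This means approximately 75.1% of outcomes fall in the interval [8, 15].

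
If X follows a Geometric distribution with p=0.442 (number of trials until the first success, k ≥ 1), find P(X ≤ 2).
0.688636

We have X ~ Geometric(p=0.442) (number of trials until the first success, k ≥ 1).

The CDF gives us P(X ≤ k).

Using the CDF:
P(X ≤ 2) = 0.688636

This means there's approximately a 68.9% chance that X is at most 2.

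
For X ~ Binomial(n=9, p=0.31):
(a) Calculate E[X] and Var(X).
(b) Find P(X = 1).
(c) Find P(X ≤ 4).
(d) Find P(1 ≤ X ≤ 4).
(a) E[X] = 2.7900, Var(X) = 1.9251
(b) P(X = 1) = 0.143350
(c) P(X ≤ 4) = 0.888471
(d) P(1 ≤ X ≤ 4) = 0.853019

We have X ~ Binomial(n=9, p=0.31).

(a) Moments:
E[X] = 2.7900
Var(X) = 1.9251
σ = √Var(X) = 1.3875

(b) Point probability using PMF:
P(X = 1) = 0.143350

(c) Cumulative probability using CDF:
P(X ≤ 4) = F(4) = 0.888471

(d) Range probability:
P(1 ≤ X ≤ 4) = P(X ≤ 4) - P(X ≤ 0)
                   = F(4) - F(0)
                   = 0.888471 - 0.035452
                   = 0.853019

This means approximately 85.3% of outcomes fall in the interval [1, 4].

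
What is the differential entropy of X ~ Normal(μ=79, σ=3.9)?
2.7799 nats

We have X ~ Normal(μ=79, σ=3.9).

The differential entropy measures the uncertainty or information content of the distribution.

For a Normal distribution with μ=79, σ=3.9:
h(X) = 2.7799 nats

(In bits, this would be 4.0106 bits.)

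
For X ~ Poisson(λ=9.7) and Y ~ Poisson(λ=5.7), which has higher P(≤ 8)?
Y has higher probability (P(Y ≤ 8) = 0.8766 > P(X ≤ 8) = 0.3676)

Compute P(≤ 8) for each distribution:

X ~ Poisson(λ=9.7):
P(X ≤ 8) = 0.3676

Y ~ Poisson(λ=5.7):
P(Y ≤ 8) = 0.8766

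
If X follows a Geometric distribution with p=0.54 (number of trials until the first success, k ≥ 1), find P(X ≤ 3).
0.902664

We have X ~ Geometric(p=0.54) (number of trials until the first success, k ≥ 1).

The CDF gives us P(X ≤ k).

Using the CDF:
P(X ≤ 3) = 0.902664

This means there's approximately a 90.3% chance that X is at most 3.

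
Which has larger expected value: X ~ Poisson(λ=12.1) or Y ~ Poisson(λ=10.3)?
X has larger mean (12.1000 > 10.3000)

Compute the expected value for each distribution:

X ~ Poisson(λ=12.1):
E[X] = 12.1000

Y ~ Poisson(λ=10.3):
E[Y] = 10.3000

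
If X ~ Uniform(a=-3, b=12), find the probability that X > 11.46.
0.036000

We have X ~ Uniform(a=-3, b=12).

P(X > 11.46) = 1 - P(X ≤ 11.46)
                = 1 - F(11.46)
                = 1 - 0.964000
                = 0.036000

So there's approximately a 3.6% chance that X exceeds 11.46.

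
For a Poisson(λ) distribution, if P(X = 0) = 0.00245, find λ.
λ = 6.0117

For a Poisson(λ) distribution, the PMF at 0 is:
P(X = 0) = λ^0 e^(-λ) / 0! = e^(-λ)

Given P(X = 0) = 0.00245:
e^(-λ) = 0.00245
-λ = ln(0.00245)
λ = -ln(0.00245) = 6.0117

Verification: e^(-6.0117) = 0.00245 ✓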